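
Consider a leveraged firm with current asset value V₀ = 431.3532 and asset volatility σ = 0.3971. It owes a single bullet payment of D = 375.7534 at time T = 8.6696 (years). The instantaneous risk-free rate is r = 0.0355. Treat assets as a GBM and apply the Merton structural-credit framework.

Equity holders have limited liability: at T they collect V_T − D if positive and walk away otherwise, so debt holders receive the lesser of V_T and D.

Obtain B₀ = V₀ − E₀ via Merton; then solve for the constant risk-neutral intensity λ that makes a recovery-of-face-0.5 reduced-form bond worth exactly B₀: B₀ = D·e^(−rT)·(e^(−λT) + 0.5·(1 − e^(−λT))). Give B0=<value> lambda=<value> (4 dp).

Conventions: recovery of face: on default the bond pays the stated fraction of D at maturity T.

With assets at 431.3532 and a single debt payment of 375.7534 at 8.6696 years:
d₁ = [ln(V₀/D) + (r + σ²/2)T] / (σ√T)
   = [ln(431.3532/375.7534) + (0.0355 + 0.5·0.3971²)·8.6696] / (0.3971·√8.6696)
   = [0.137994 + 0.991319] / 1.169229 = 0.965861
d₂ = d₁ − σ√T = 0.965861 − 1.169229 = -0.203367
N(d₁) = 0.832943,  N(d₂) = 0.419424,  e^(−rT) = 0.735084
E₀ = V₀·N(d₁) − D·e^(−rT)·N(d₂)
   = 431.3532·0.832943 − 375.7534·0.735084·0.419424 = 243.443520
B₀ = V₀ − E₀ = 431.3532 − 243.443520 = 187.909680
e^(−λT) = (B₀·e^(rT)/D − 0.5)/(1 − 0.5) = (187.9097·1.360389/375.7534 − 0.5)/0.5 = 0.36062810
λ = −ln(0.36062810)/8.6696 = 0.117642

B0=187.9097 lambda=0.1176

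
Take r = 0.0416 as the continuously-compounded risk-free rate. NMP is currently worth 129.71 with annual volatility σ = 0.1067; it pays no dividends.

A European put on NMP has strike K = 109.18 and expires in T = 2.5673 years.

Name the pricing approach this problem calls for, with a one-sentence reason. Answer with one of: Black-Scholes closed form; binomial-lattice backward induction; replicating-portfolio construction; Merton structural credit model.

Key observation: the instrument is a plain European put (strike 109.18) on a lognormal asset; the exact continuous-time formula applies directly.

framework: Black-Scholes closed form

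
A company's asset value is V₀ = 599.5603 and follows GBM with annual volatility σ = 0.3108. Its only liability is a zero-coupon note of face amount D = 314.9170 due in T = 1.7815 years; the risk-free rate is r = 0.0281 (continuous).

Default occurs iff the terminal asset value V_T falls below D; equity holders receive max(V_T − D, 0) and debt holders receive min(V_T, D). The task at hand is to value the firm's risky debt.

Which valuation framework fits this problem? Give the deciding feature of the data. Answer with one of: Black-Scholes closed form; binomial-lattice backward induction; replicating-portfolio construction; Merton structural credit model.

Key observation: with the firm-asset dynamics (V₀ = 599.5603) and a single zero-coupon liability of face 314.9170 given, debt value, spread, and default probability all derive from the option view of the balance sheet.

framework: Merton structural credit model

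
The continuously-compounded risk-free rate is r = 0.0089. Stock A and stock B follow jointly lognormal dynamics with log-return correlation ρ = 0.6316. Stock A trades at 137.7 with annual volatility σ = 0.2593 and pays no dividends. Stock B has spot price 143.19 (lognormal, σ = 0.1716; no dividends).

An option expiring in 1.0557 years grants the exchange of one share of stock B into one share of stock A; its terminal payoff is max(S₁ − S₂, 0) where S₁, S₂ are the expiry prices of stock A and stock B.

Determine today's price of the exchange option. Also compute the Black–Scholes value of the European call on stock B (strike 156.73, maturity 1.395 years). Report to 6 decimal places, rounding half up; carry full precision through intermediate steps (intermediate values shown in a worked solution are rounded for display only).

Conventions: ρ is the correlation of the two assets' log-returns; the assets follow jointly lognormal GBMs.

exchange price = 9.021831
price(stock B call K=156.73) = 7.098196

σ_eff = √(σ₁² + σ₂² − 2ρσ₁σ₂) = √(0.2593² + 0.1716² − 2·0.6316·0.2593·0.1716) = 0.201186
d₁ = (ln(S₁/S₂) + (q₂ − q₁ + σ_eff²/2)T) / (σ_eff√T) = (ln(137.7/143.19) + (0.0 − 0.0 + 0.020238)·1.0557) / 0.206713 = -0.085770
d₂ = d₁ − σ_eff√T = -0.085770 − 0.206713 = -0.292483
N(d₁) = 0.465825,  N(d₂) = 0.384959
V = S₁·e^{−q₁T}·N(d₁) − S₂·e^{−q₂T}·N(d₂) = 64.144040 − 55.122210 = 9.021831
[vanilla: stock B call K=156.73]
σ√T = 0.1716·√1.395 = 0.202677
d₁ = (ln(S/K) + (r+σ²/2)T) / (σ√T) = (ln(143.19/156.73) + (0.0089+0.1716²/2)·1.395) / 0.202677 = (-0.090352 + 0.032954) / 0.202677 = -0.283198
d₂ = d₁ − σ√T = -0.283198 − 0.202677 = -0.485875
e^{−rT} = 0.987661
N(d₁) = 0.388513,  N(d₂) = 0.313528
price = S·N(d₁) − K·e^{−rT}·N(d₂) = 55.631116 − 48.532920 = 7.098196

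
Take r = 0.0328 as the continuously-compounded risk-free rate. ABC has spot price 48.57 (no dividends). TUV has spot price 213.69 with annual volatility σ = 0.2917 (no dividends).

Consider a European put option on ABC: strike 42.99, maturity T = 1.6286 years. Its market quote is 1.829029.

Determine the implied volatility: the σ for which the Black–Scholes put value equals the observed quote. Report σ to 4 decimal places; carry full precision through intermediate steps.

At σ = 0.2100 the Black–Scholes value reproduces the quote:
σ√T = 0.21·√1.6286 = 0.267995
d₁ = (ln(S/K) + (r+σ²/2)T) / (σ√T) = (ln(48.57/42.99) + (0.0328+0.21²/2)·1.6286) / 0.267995 = (0.122039 + 0.089329) / 0.267995 = 0.788699
d₂ = d₁ − σ√T = 0.788699 − 0.267995 = 0.520704
e^{−rT} = 0.947984
N(−d₁) = 0.215144,  N(−d₂) = 0.301287
V = K·e^{−rT}·N(−d₂) − S·N(−d₁) = 12.278576 − 10.449546 = 1.829029 (equal to the quote); since ∂V/∂σ > 0 for all σ, the implied volatility is unique

sigma = 0.2100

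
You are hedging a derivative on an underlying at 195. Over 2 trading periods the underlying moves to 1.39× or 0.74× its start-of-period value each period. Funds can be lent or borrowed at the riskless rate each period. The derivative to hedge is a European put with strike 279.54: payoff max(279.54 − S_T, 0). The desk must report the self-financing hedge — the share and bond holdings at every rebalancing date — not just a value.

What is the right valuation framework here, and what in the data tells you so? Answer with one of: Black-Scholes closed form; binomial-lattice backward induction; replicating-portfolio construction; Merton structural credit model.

Key observation: the deliverable is the dynamic trading strategy on the 2-step tree (spot 195, moves 1.39 and 0.74), so the valuation must go through the node-by-node replicating-portfolio solve.

framework: replicating-portfolio construction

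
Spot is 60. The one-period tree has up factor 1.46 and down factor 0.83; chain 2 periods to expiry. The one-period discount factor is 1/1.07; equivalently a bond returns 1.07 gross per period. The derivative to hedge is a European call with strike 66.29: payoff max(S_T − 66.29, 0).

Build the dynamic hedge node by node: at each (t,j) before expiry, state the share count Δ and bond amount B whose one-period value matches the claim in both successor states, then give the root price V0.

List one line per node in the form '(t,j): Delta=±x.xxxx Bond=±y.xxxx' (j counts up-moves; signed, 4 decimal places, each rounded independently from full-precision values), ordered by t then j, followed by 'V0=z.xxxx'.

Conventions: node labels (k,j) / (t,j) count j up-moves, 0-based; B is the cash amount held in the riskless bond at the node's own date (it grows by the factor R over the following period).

Risk-neutral probability p* = (R−d)/(u−d) = (1.07−0.83)/(1.46−0.83) = 0.3810.
Terminal payoffs: V(2,0)=0.0000, V(2,1)=6.4180, V(2,2)=61.6060
Node (1,0) S=49.8000: V=(p*·6.4180+(1−p*)·0.0000)/1.07=2.2850; Δ=(6.4180−0.0000)/(72.7080−41.3340)=0.2046; B=V−Δ·S=-7.9023
Node (1,1) S=87.6000: V=(p*·61.6060+(1−p*)·6.4180)/1.07=25.6467; Δ=(61.6060−6.4180)/(127.8960−72.7080)=1.0000; B=V−Δ·S=-61.9533
Node (0,0) S=60.0000: V=(p*·25.6467+(1−p*)·2.2850)/1.07=10.4530; Δ=(25.6467−2.2850)/(87.6000−49.8000)=0.6180; B=V−Δ·S=-26.6291
Check: Δ(0,0)·S0 + B(0,0) = 10.4530 = V0.

(0,0): Delta=0.6180 Bond=-26.6291
(1,0): Delta=0.2046 Bond=-7.9023
(1,1): Delta=1.0000 Bond=-61.9533
V0=10.4530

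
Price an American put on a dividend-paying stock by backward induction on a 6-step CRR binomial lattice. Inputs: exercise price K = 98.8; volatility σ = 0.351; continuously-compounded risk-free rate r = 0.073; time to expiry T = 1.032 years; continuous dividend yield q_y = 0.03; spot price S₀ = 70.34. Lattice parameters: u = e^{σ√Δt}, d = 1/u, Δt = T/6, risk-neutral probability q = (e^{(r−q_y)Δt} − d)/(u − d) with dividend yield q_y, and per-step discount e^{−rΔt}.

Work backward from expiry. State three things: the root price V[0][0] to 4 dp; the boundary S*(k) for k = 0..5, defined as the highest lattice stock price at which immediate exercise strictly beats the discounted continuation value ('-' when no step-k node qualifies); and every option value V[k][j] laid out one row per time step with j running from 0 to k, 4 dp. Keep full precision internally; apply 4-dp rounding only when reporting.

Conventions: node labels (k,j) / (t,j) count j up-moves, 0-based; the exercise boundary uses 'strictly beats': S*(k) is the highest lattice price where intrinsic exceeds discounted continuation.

price = 28.9875
boundary = - 60.8110 70.3400 60.8110 70.3400 81.3622
tree:
28.9875
37.9890 20.3329
46.2271 28.4600 12.3681
53.3492 37.9890 19.1605 5.5920
59.5064 46.2271 28.4600 9.9407 1.1935
64.8295 53.3492 37.9890 17.4378 2.3656 0.0000
69.4315 59.5064 46.2271 28.4600 4.6885 0.0000 0.0000

Δt=0.17200, u=1.15670, d=0.86453, q=0.48908, disc=e^(-rΔt)=0.98752
k=6 terminal: V=max(K-S,0) → 69.4315 59.5064 46.2271 28.4600 4.6885 0.0000 0.0000
k=5: j=0 S=33.9705 intr=64.8295 cont=63.7716 V=64.8295[EX]; j=1 S=45.4508 intr=53.3492 cont=52.3503 V=53.3492[EX]; j=2 S=60.8110 intr=37.9890 cont=37.0692 V=37.9890[EX]; j=3 S=81.3622 intr=17.4378 cont=16.6238 V=17.4378[EX]; j=4 S=108.8586 intr=0.0000 cont=2.3656 V=2.3656[hold]; j=5 S=145.6476 intr=0.0000 cont=0.0000 V=0.0000[hold]  S*(5)=81.3622
k=4: j=0 S=39.2936 intr=59.5064 cont=58.4759 V=59.5064[EX]; j=1 S=52.5729 intr=46.2271 cont=45.2649 V=46.2271[EX]; j=2 S=70.3400 intr=28.4600 cont=27.5892 V=28.4600[EX]; j=3 S=94.1115 intr=4.6885 cont=9.9407 V=9.9407[hold]; j=4 S=125.9166 intr=0.0000 cont=1.1935 V=1.1935[hold]  S*(4)=70.3400
k=3: j=0 S=45.4508 intr=53.3492 cont=52.3503 V=53.3492[EX]; j=1 S=60.8110 intr=37.9890 cont=37.0692 V=37.9890[EX]; j=2 S=81.3622 intr=17.4378 cont=19.1605 V=19.1605[hold]; j=3 S=108.8586 intr=0.0000 cont=5.5920 V=5.5920[hold]  S*(3)=60.8110
k=2: j=0 S=52.5729 intr=46.2271 cont=45.2649 V=46.2271[EX]; j=1 S=70.3400 intr=28.4600 cont=28.4212 V=28.4600[EX]; j=2 S=94.1115 intr=4.6885 cont=12.3681 V=12.3681[hold]  S*(2)=70.3400
k=1: j=0 S=60.8110 intr=37.9890 cont=37.0692 V=37.9890[EX]; j=1 S=81.3622 intr=17.4378 cont=20.3329 V=20.3329[hold]  S*(1)=60.8110
k=0: j=0 S=70.3400 intr=28.4600 cont=28.9875 V=28.9875[hold]  S*(0)=-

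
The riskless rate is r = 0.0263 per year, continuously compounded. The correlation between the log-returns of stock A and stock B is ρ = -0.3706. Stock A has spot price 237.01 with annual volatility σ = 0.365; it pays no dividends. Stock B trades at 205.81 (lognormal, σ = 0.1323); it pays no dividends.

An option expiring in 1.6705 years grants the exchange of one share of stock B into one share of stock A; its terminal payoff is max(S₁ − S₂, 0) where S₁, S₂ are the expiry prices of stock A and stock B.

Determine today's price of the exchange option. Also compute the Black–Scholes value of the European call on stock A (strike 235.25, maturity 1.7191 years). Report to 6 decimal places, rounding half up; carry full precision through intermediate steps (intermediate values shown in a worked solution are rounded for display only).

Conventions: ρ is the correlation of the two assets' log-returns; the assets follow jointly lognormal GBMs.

exchange price = 65.777582
price(stock A call K=235.25) = 50.011059

σ_eff = √(σ₁² + σ₂² − 2ρσ₁σ₂) = √(0.365² + 0.1323² − 2·-0.3706·0.365·0.1323) = 0.431880
d₁ = (ln(S₁/S₂) + (q₂ − q₁ + σ_eff²/2)T) / (σ_eff√T) = (ln(237.01/205.81) + (0.0 − 0.0 + 0.093260)·1.6705) / 0.558196 = 0.531964
d₂ = d₁ − σ_eff√T = 0.531964 − 0.558196 = -0.026231
N(d₁) = 0.702625,  N(d₂) = 0.489536
V = S₁·e^{−q₁T}·N(d₁) − S₂·e^{−q₂T}·N(d₂) = 166.529059 − 100.751477 = 65.777582
[vanilla: stock A call K=235.25]
σ√T = 0.365·√1.7191 = 0.478568
d₁ = (ln(S/K) + (r+σ²/2)T) / (σ√T) = (ln(237.01/235.25) + (0.0263+0.365²/2)·1.7191) / 0.478568 = (0.007454 + 0.159726) / 0.478568 = 0.349333
d₂ = d₁ − σ√T = 0.349333 − 0.478568 = -0.129235
e^{−rT} = 0.955795
N(d₁) = 0.636580,  N(d₂) = 0.448586
price = S·N(d₁) − K·e^{−rT}·N(d₂) = 150.875892 − 100.864832 = 50.011059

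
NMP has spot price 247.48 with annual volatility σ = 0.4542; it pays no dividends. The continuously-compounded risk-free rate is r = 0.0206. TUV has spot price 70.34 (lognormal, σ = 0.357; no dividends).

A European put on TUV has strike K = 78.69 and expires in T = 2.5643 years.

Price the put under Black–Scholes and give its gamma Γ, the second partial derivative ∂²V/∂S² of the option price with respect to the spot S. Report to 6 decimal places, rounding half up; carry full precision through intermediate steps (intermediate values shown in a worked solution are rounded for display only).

price = 18.546294
Γ = 0.009758

σ√T = 0.357·√2.5643 = 0.571680
d₁ = (ln(S/K) + (r+σ²/2)T) / (σ√T) = (ln(70.34/78.69) + (0.0206+0.357²/2)·2.5643) / 0.571680 = (-0.112175 + 0.216233) / 0.571680 = 0.182021
d₂ = d₁ − σ√T = 0.182021 − 0.571680 = -0.389658
e^{−rT} = 0.948546
N(−d₁) = 0.427783,  N(−d₂) = 0.651605
Put price V = K·e^{−rT}·N(−d₂) − S·N(−d₁) = 48.636550 − 30.090256 = 18.546294
φ(d₁) = (1/√(2π))·e^{−d₁²/2} = 0.392388
Γ = φ(d₁) / (S·σ·√T) = 0.009758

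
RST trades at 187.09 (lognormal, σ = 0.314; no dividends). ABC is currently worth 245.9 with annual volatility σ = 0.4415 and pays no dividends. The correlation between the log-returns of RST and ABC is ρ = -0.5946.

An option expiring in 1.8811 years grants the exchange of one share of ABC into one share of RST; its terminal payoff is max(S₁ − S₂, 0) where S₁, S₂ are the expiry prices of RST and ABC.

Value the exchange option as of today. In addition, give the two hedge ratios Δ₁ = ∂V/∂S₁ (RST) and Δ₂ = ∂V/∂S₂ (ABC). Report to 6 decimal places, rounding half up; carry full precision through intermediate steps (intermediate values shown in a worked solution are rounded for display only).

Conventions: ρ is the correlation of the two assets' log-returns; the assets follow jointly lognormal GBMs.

σ_eff = √(σ₁² + σ₂² − 2ρσ₁σ₂) = √(0.314² + 0.4415² − 2·-0.5946·0.314·0.4415) = 0.677036
d₁ = (ln(S₁/S₂) + (q₂ − q₁ + σ_eff²/2)T) / (σ_eff√T) = (ln(187.09/245.9) + (0.0 − 0.0 + 0.229189)·1.8811) / 0.928577 = 0.169929
d₂ = d₁ − σ_eff√T = 0.169929 − 0.928577 = -0.758648
N(d₁) = 0.567467,  N(d₂) = 0.224032
V = S₁·e^{−q₁T}·N(d₁) − S₂·e^{−q₂T}·N(d₂) = 106.167429 − 55.089388 = 51.078041
Key observation: pricing in ABC-units makes this a unit-strike call on the ratio S₁/S₂ — the risk-free rate cancels and cannot affect the value.
Δ₁ = e^{−q₁T}·N(d₁) = 0.567467;  Δ₂ = −e^{−q₂T}·N(d₂) = -0.224032

exchange price = 51.078041
Δ1 = 0.567467
Δ2 = -0.224032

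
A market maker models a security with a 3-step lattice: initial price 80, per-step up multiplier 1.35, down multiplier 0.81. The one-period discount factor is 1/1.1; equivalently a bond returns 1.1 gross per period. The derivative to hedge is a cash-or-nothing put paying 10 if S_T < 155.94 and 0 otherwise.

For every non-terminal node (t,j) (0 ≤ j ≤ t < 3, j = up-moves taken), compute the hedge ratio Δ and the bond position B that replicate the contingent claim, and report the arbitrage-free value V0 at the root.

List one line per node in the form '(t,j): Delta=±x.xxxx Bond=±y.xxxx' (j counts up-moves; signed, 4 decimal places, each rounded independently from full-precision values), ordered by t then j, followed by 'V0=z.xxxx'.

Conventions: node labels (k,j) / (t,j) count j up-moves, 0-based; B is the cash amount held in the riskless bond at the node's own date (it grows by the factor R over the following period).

Arbitrage-free pricing uses the up-move probability p* = (R−d)/(u−d) = 0.5370, discounting each step at R = 1.1.
Expiry values: V(3,0)=10.0000, V(3,1)=10.0000, V(3,2)=10.0000, V(3,3)=0.0000
  t=2,j=0: stock 52.4880 → up 70.8588 (V=10.0000), down 42.5153 (V=10.0000). Price 9.0909; hedge Δ=0.0000, bond B=9.0909.
  t=2,j=1: stock 87.4800 → up 118.0980 (V=10.0000), down 70.8588 (V=10.0000). Price 9.0909; hedge Δ=0.0000, bond B=9.0909.
  t=2,j=2: stock 145.8000 → up 196.8300 (V=0.0000), down 118.0980 (V=10.0000). Price 4.2088; hedge Δ=-0.1270, bond B=22.7273.
  t=1,j=0: stock 64.8000 → up 87.4800 (V=9.0909), down 52.4880 (V=9.0909). Price 8.2645; hedge Δ=0.0000, bond B=8.2645.
  t=1,j=1: stock 108.0000 → up 145.8000 (V=4.2088), down 87.4800 (V=9.0909). Price 5.8809; hedge Δ=-0.0837, bond B=14.9219.
  t=0,j=0: stock 80.0000 → up 108.0000 (V=5.8809), down 64.8000 (V=8.2645). Price 6.3495; hedge Δ=-0.0552, bond B=10.7634.
Check: Δ(0,0)·S0 + B(0,0) = 6.3495 = V0.

(0,0): Delta=-0.0552 Bond=10.7634
(1,0): Delta=0.0000 Bond=8.2645
(1,1): Delta=-0.0837 Bond=14.9219
(2,0): Delta=0.0000 Bond=9.0909
(2,1): Delta=0.0000 Bond=9.0909
(2,2): Delta=-0.1270 Bond=22.7273
V0=6.3495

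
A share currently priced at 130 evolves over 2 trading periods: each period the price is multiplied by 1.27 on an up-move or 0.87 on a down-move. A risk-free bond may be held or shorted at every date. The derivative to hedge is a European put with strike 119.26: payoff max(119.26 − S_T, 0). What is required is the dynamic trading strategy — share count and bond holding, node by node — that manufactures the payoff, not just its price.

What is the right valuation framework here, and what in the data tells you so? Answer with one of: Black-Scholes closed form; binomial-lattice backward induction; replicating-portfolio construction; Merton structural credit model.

framework: replicating-portfolio construction

Key observation: what is demanded is not a single number but the (Δ, B) position at each node of the 1.27/0.87 tree starting at 130; constructing those positions is the replicating-portfolio method.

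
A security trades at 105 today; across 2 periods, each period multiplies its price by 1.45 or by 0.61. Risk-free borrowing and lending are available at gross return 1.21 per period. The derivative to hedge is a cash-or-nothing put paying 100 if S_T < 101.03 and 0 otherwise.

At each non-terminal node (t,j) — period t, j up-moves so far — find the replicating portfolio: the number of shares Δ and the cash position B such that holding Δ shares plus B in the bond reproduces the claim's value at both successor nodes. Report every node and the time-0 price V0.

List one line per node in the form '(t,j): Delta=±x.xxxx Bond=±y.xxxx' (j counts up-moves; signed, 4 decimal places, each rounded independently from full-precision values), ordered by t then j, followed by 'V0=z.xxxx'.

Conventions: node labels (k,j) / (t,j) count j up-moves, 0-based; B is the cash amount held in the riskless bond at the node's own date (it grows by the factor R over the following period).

(0,0): Delta=-0.6693 Bond=103.7298
(1,0): Delta=0.0000 Bond=82.6446
(1,1): Delta=-0.7819 Bond=142.6604
V0=33.4537

Risk-neutral probability p* = (R−d)/(u−d) = (1.21−0.61)/(1.45−0.61) = 0.7143.
At maturity the claim pays: V(2,0)=100.0000, V(2,1)=100.0000, V(2,2)=0.0000
(1,0): S=64.0500. Δ = (V_up−V_dn)/(S_up−S_dn) = (100.0000−100.0000)/(92.8725−39.0705) = 0.0000. V = [p*·100.0000 + (1−p*)·100.0000]/1.21 = 82.6446. B = V − Δ·S = 82.6446.
(1,1): S=152.2500. Δ = (V_up−V_dn)/(S_up−S_dn) = (0.0000−100.0000)/(220.7625−92.8725) = -0.7819. V = [p*·0.0000 + (1−p*)·100.0000]/1.21 = 23.6128. B = V − Δ·S = 142.6604.
(0,0): S=105.0000. Δ = (V_up−V_dn)/(S_up−S_dn) = (23.6128−82.6446)/(152.2500−64.0500) = -0.6693. V = [p*·23.6128 + (1−p*)·82.6446]/1.21 = 33.4537. B = V − Δ·S = 103.7298.
Verification: the root portfolio costs Δ(0,0)·S0 + B(0,0) = 33.4537, matching V0.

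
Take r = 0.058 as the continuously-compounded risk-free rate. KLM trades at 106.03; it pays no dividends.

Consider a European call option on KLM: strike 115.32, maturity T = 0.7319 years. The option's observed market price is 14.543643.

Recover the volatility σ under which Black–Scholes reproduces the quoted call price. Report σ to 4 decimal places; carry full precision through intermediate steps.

sigma = 0.4547

At σ = 0.4547 the Black–Scholes value reproduces the quote:
σ√T = 0.4547·√0.7319 = 0.389001
d₁ = (ln(S/K) + (r+σ²/2)T) / (σ√T) = (ln(106.03/115.32) + (0.058+0.4547²/2)·0.7319) / 0.389001 = (-0.083989 + 0.118111) / 0.389001 = 0.087718
d₂ = d₁ − σ√T = 0.087718 − 0.389001 = -0.301283
e^{−rT} = 0.958438
N(d₁) = 0.534950,  N(d₂) = 0.381599
V = S·N(d₁) − K·e^{−rT}·N(d₂) = 56.720698 − 42.177055 = 14.543643 (the quoted price), and the Black–Scholes price is strictly increasing in σ, so σ is unique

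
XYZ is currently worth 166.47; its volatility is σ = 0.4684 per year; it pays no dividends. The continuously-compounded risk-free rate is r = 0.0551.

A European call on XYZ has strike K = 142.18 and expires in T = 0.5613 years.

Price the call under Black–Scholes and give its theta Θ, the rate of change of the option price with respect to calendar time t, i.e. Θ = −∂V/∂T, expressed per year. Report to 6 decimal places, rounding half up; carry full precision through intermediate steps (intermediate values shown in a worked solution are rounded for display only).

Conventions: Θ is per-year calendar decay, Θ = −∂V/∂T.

σ√T = 0.4684·√0.5613 = 0.350925
d₁ = (ln(S/K) + (r+σ²/2)T) / (σ√T) = (ln(166.47/142.18) + (0.0551+0.4684²/2)·0.5613) / 0.350925 = (0.157721 + 0.092502) / 0.350925 = 0.713038
d₂ = d₁ − σ√T = 0.713038 − 0.350925 = 0.362113
e^{−rT} = 0.969546
N(d₁) = 0.762089,  N(d₂) = 0.641366
Call price V = S·N(d₁) − K·e^{−rT}·N(d₂) = 126.864961 − 88.412361 = 38.452600
φ(d₁) = (1/√(2π))·e^{−d₁²/2} = 0.309391
Θ = −S·φ(d₁)·σ/(2√T) − r·K·e^{−rT}·N(d₂) = −16.100248 − 4.871521 = -20.971769

price = 38.452600
Θ = -20.971769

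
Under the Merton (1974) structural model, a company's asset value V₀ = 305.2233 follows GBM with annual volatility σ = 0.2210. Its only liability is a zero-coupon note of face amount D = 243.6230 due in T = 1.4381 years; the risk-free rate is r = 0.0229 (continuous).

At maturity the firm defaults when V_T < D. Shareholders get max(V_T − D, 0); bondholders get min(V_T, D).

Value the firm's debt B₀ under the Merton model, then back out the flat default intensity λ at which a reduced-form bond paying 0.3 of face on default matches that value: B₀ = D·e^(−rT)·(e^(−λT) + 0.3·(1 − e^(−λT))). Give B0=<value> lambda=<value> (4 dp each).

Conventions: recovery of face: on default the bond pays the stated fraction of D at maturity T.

With assets at 305.2233 and a single debt payment of 243.6230 at 1.4381 years:
d₁ = [ln(V₀/D) + (r + σ²/2)T] / (σ√T)
   = [ln(305.2233/243.6230) + (0.0229 + 0.5·0.2210²)·1.4381] / (0.2210·√1.4381)
   = [0.225422 + 0.068052] / 0.265025 = 1.107342
d₂ = d₁ − σ√T = 1.107342 − 0.265025 = 0.842317
N(d₁) = 0.865927,  N(d₂) = 0.800195,  e^(−rT) = 0.967604
E₀ = V₀·N(d₁) − D·e^(−rT)·N(d₂)
   = 305.2233·0.865927 − 243.6230·0.967604·0.800195 = 75.670729
B₀ = V₀ − E₀ = 305.2233 − 75.670729 = 229.552571
e^(−λT) = (B₀·e^(rT)/D − 0.3)/(1 − 0.3) = (229.5526·1.033481/243.6230 − 0.3)/0.7 = 0.96256040
λ = −ln(0.96256040)/1.4381 = 0.026534

B0=229.5526 lambda=0.0265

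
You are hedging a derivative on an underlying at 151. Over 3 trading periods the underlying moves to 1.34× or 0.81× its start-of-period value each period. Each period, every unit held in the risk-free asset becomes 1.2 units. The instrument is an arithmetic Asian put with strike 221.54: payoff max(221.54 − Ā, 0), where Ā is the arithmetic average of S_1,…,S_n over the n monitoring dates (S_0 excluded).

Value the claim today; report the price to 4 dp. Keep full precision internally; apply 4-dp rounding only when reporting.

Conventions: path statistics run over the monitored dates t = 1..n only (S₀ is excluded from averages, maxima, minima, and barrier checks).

With p* = (R−d)/(u−d) = 0.7358, sum probability × payoff across the paths and divide by R^3.
Enumerate all 2^3 = 8 price paths (U = up ×1.34, D = down ×0.81); each path with k up-moves has probability p*^k·(1−p*)^(3−k).
DDD: Ā=100.5429, payoff=120.9971, prob=0.018431
UDD: Ā=166.3302, payoff=55.2098, prob=0.051344
DUD: Ā=139.6536, payoff=81.8864, prob=0.051344
UUD: Ā=231.0318, payoff=0.0000, prob=0.143031
DDU: Ā=118.0455, payoff=103.4945, prob=0.051344
UDU: Ā=195.2851, payoff=26.2549, prob=0.143031
DUU: Ā=168.6084, payoff=52.9316, prob=0.143031
UUU: Ā=278.9324, payoff=0.0000, prob=0.398443
Price = Σ prob·payoff / R^3 = 25.909236 / 1.728000 = 14.9938

price = 14.9938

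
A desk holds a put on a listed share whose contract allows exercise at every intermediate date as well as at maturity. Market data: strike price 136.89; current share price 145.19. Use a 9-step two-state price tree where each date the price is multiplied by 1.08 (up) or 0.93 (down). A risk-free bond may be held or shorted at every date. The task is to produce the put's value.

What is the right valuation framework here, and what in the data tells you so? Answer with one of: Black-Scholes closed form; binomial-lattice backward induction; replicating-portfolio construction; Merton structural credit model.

Key observation: early exercise of the strike-136.89 put must be checked at each of the 9 dates (spot 145.19), which forces a node-by-node comparison of intrinsic and continuation value backward from expiry.

framework: binomial-lattice backward induction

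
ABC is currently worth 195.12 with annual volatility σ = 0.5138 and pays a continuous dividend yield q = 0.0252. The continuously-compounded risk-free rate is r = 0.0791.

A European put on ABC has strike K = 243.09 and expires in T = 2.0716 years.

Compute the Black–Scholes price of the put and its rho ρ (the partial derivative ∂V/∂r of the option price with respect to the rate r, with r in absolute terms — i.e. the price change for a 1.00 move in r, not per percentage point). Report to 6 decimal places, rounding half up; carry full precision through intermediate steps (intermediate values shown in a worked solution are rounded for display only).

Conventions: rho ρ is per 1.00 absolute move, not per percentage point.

price = 67.619877
ρ = -297.981164

σ√T = 0.5138·√2.0716 = 0.739515
d₁ = (ln(S/K) + (r−q+σ²/2)T) / (σ√T) = (ln(195.12/243.09) + (0.0791−0.0252+0.5138²/2)·2.0716) / 0.739515 = (-0.219817 + 0.385101) / 0.739515 = 0.223503
d₂ = d₁ − σ√T = 0.223503 − 0.739515 = -0.516013
e^{−rT} = 0.848858
e^{−qT} = 0.949135
N(−d₁) = 0.411572,  N(−d₂) = 0.697077
Put price V = K·e^{−rT}·N(−d₂) − S·e^{−qT}·N(−d₁) = 143.841072 − 76.221195 = 67.619877
ρ = −K·T·e^{−rT}·N(−d₂) = -297.981164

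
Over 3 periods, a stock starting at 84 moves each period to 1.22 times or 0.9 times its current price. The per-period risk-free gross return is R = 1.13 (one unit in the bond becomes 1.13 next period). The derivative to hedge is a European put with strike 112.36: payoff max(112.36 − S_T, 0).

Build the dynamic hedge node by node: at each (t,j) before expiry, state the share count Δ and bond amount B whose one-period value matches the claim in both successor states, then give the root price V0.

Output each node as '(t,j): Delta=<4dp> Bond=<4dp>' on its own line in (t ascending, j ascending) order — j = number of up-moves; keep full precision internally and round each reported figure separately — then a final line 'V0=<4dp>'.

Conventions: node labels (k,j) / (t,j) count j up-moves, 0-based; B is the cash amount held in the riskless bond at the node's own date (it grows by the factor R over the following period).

The replicating-portfolio and risk-neutral prices coincide; use p* = (1.13−0.9)/(1.22−0.9) = 0.7187 for the latter.
Payoffs at expiry: V(3,0)=51.1240, V(3,1)=29.3512, V(3,2)=0.0000, V(3,3)=0.0000
  t=2,j=0: stock 68.0400 → up 83.0088 (V=29.3512), down 61.2360 (V=51.1240). Price 31.3936; hedge Δ=-1.0000, bond B=99.4336.
  t=2,j=1: stock 92.2320 → up 112.5230 (V=0.0000), down 83.0088 (V=29.3512). Price 7.3053; hedge Δ=-0.9945, bond B=99.0278.
  t=2,j=2: stock 125.0256 → up 152.5312 (V=0.0000), down 112.5230 (V=0.0000). Price 0.0000; hedge Δ=0.0000, bond B=0.0000.
  t=1,j=0: stock 75.6000 → up 92.2320 (V=7.3053), down 68.0400 (V=31.3936). Price 12.4603; hedge Δ=-0.9957, bond B=87.7362.
  t=1,j=1: stock 102.4800 → up 125.0256 (V=0.0000), down 92.2320 (V=7.3053). Price 1.8183; hedge Δ=-0.2228, bond B=24.6474.
  t=0,j=0: stock 84.0000 → up 102.4800 (V=1.8183), down 75.6000 (V=12.4603). Price 4.2578; hedge Δ=-0.3959, bond B=37.5143.
Sanity check at the root: Δ(0,0)·S0 + B(0,0) reproduces V0 = 4.2578.

(0,0): Delta=-0.3959 Bond=37.5143
(1,0): Delta=-0.9957 Bond=87.7362
(1,1): Delta=-0.2228 Bond=24.6474
(2,0): Delta=-1.0000 Bond=99.4336
(2,1): Delta=-0.9945 Bond=99.0278
(2,2): Delta=0.0000 Bond=0.0000
V0=4.2578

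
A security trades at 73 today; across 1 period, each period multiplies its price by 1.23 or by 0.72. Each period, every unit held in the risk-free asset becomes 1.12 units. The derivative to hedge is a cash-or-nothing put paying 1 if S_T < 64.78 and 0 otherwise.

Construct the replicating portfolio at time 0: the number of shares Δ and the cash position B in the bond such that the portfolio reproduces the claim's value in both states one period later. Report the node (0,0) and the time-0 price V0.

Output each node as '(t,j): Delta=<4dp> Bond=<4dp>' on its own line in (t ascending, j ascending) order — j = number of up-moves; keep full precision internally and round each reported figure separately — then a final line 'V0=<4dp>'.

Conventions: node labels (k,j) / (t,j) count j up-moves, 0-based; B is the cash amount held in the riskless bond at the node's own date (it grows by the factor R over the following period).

(0,0): Delta=-0.0269 Bond=2.1534
V0=0.1926

Since d<R<u, set p* = (R−d)/(u−d) = 0.7843; price each node as the discounted p*-expectation of its children.
Terminal payoffs: V(1,0)=1.0000, V(1,1)=0.0000
(0,0): S=73.0000. Δ = (V_up−V_dn)/(S_up−S_dn) = (0.0000−1.0000)/(89.7900−52.5600) = -0.0269. V = [p*·0.0000 + (1−p*)·1.0000]/1.12 = 0.1926. B = V − Δ·S = 2.1534.
Verification: the root portfolio costs Δ(0,0)·S0 + B(0,0) = 0.1926, matching V0.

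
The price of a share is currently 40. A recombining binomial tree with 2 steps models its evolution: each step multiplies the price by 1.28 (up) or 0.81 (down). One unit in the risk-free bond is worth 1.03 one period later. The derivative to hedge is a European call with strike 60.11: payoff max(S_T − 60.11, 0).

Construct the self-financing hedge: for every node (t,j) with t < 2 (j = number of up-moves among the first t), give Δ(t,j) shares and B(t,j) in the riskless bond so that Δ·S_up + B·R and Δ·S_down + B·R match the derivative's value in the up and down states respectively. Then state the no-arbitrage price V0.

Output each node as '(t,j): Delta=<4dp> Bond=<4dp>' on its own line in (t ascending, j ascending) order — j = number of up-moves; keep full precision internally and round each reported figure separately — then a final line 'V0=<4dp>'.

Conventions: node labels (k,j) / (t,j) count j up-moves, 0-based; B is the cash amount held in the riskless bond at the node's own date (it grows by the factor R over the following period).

Since d<R<u, set p* = (R−d)/(u−d) = 0.4681; price each node as the discounted p*-expectation of its children.
Payoffs at expiry: V(2,0)=0.0000, V(2,1)=0.0000, V(2,2)=5.4260
(1,0): S=32.4000. Δ = (V_up−V_dn)/(S_up−S_dn) = (0.0000−0.0000)/(41.4720−26.2440) = 0.0000. V = [p*·0.0000 + (1−p*)·0.0000]/1.03 = 0.0000. B = V − Δ·S = 0.0000.
(1,1): S=51.2000. Δ = (V_up−V_dn)/(S_up−S_dn) = (5.4260−0.0000)/(65.5360−41.4720) = 0.2255. V = [p*·5.4260 + (1−p*)·0.0000]/1.03 = 2.4659. B = V − Δ·S = -9.0788.
(0,0): S=40.0000. Δ = (V_up−V_dn)/(S_up−S_dn) = (2.4659−0.0000)/(51.2000−32.4000) = 0.1312. V = [p*·2.4659 + (1−p*)·0.0000]/1.03 = 1.1206. B = V − Δ·S = -4.1259.
Sanity check at the root: Δ(0,0)·S0 + B(0,0) reproduces V0 = 1.1206.

(0,0): Delta=0.1312 Bond=-4.1259
(1,0): Delta=0.0000 Bond=0.0000
(1,1): Delta=0.2255 Bond=-9.0788
V0=1.1206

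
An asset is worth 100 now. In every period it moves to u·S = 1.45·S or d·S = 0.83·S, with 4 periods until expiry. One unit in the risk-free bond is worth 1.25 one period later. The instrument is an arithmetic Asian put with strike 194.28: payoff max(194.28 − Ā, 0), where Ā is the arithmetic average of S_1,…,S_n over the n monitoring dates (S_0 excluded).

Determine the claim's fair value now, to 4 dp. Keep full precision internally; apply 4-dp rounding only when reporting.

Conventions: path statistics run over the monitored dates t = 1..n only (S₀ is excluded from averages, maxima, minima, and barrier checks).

Set p* = 0.6774 (from d < R < u); the path-dependent value is the discounted p*-expectation over all price paths.
Enumerate all 2^4 = 16 price paths (U = up ×1.45, D = down ×0.83); each path with k up-moves has probability p*^k·(1−p*)^(4−k).
DDDD: Ā=64.1318, payoff=130.1482, prob=0.010828
UDDD: Ā=112.0374, payoff=82.2426, prob=0.022739
DUDD: Ā=96.5374, payoff=97.7426, prob=0.022739
UUDD: Ā=168.6497, payoff=25.6303, prob=0.047752
DDUD: Ā=83.6724, payoff=110.6076, prob=0.022739
UDUD: Ā=146.1747, payoff=48.1053, prob=0.047752
DUUD: Ā=130.6747, payoff=63.6053, prob=0.047752
UUUD: Ā=228.2871, payoff=0.0000, prob=0.100279
DDDU: Ā=72.9945, payoff=121.2855, prob=0.022739
UDDU: Ā=127.5204, payoff=66.7596, prob=0.047752
DUDU: Ā=112.0204, payoff=82.2596, prob=0.047752
UUDU: Ā=195.6983, payoff=0.0000, prob=0.100279
DDUU: Ā=99.1554, payoff=95.1246, prob=0.047752
UDUU: Ā=173.2233, payoff=21.0567, prob=0.100279
DUUU: Ā=157.7233, payoff=36.5567, prob=0.100279
UUUU: Ā=275.5408, payoff=0.0000, prob=0.210586
Price = Σ prob·payoff / R^4 = 34.769074 / 2.441406 = 14.2414

price = 14.2414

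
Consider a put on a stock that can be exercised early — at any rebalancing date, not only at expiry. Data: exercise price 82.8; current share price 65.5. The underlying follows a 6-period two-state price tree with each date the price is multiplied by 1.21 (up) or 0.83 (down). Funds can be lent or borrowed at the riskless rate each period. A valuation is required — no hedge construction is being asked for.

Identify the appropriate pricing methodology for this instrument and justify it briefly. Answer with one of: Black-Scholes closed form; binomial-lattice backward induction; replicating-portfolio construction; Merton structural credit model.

Key observation: the put (strike 82.8 on spot 65.5) is American-style on a 6-step discrete price model, so the early-exercise decision at every node requires stepwise backward valuation — a closed form cannot price the exercise right.

framework: binomial-lattice backward induction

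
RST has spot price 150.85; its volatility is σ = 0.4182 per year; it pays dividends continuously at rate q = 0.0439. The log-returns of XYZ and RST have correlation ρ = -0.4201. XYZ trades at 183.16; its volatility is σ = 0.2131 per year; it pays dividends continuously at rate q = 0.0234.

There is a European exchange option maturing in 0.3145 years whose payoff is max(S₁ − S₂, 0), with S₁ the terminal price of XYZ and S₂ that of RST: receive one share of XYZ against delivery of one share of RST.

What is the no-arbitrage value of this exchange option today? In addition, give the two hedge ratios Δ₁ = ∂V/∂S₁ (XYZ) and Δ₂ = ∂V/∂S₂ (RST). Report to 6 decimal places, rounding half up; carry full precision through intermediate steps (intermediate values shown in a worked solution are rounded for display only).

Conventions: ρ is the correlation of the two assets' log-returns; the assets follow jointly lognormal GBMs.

exchange price = 40.667885
Δ1 = 0.785363
Δ2 = -0.683985

σ_eff = √(σ₁² + σ₂² − 2ρσ₁σ₂) = √(0.2131² + 0.4182² − 2·-0.4201·0.2131·0.4182) = 0.543305
d₁ = (ln(S₁/S₂) + (q₂ − q₁ + σ_eff²/2)T) / (σ_eff√T) = (ln(183.16/150.85) + (0.0439 − 0.0234 + 0.147590)·0.3145) / 0.304687 = 0.810466
d₂ = d₁ − σ_eff√T = 0.810466 − 0.304687 = 0.505779
N(d₁) = 0.791164,  N(d₂) = 0.693494
V = S₁·e^{−q₁T}·N(d₁) − S₂·e^{−q₂T}·N(d₂) = 143.847045 − 103.179160 = 40.667885
Key observation: pricing in RST-units makes this a unit-strike call on the ratio S₁/S₂ — the risk-free rate cancels and cannot affect the value.
Δ₁ = e^{−q₁T}·N(d₁) = 0.785363;  Δ₂ = −e^{−q₂T}·N(d₂) = -0.683985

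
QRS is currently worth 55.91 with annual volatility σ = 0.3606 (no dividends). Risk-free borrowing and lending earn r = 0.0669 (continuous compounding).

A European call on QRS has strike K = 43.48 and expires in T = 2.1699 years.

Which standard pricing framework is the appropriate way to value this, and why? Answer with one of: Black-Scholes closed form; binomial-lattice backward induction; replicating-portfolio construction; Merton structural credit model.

framework: Black-Scholes closed form

Key observation: a European claim on QRS (strike 43.48) — a lognormal (GBM) underlying with constant rate and volatility — has an exact closed-form value; no lattice or capital structure is involved.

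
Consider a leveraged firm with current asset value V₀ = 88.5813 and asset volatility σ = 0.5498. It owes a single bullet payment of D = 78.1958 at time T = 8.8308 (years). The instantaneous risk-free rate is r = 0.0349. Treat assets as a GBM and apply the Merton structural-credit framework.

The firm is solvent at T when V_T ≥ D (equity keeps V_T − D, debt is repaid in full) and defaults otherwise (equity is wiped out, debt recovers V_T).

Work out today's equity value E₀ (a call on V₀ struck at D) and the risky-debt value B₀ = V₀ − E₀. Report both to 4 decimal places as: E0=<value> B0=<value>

E0=59.5200 B0=29.0613

With assets at 88.5813 and a single debt payment of 78.1958 at 8.8308 years:
d₁ = [ln(V₀/D) + (r + σ²/2)T] / (σ√T)
   = [ln(88.5813/78.1958) + (0.0349 + 0.5·0.5498²)·8.8308] / (0.5498·√8.8308)
   = [0.124705 + 1.642882] / 1.633822 = 1.081872
d₂ = d₁ − σ√T = 1.081872 − 1.633822 = -0.551950
N(d₁) = 0.860345,  N(d₂) = 0.290491,  e^(−rT) = 0.734772
E₀ = V₀·N(d₁) − D·e^(−rT)·N(d₂)
   = 88.5813·0.860345 − 78.1958·0.734772·0.290491 = 59.520011
B₀ = V₀ − E₀ = 88.5813 − 59.520011 = 29.061289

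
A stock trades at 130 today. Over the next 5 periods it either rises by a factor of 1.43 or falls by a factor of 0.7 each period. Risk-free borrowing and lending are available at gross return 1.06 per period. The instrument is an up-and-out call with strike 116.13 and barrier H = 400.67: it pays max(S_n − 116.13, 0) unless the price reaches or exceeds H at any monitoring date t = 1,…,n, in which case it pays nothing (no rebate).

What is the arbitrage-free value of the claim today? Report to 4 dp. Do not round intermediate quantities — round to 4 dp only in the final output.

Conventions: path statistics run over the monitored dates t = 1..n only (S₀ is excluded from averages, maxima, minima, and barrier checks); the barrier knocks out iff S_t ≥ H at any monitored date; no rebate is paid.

No-arbitrage gives p* = (R−d)/(u−d) = 0.4932: enumerate every path, weight its payoff by its p*-probability, and discount by R^5.
Enumerate all 2^5 = 32 price paths (U = up ×1.43, D = down ×0.7); each path with k up-moves has probability p*^k·(1−p*)^(5−k).
DDDDD: M=91.0000, payoff=0.0000, prob=0.033450
UDDDD: M=185.9000, payoff=0.0000, prob=0.032546
DUDDD: M=130.1300, payoff=0.0000, prob=0.032546
UUDDD: M=265.8370, payoff=0.0000, prob=0.031666
DDUDD: M=91.0910, payoff=0.0000, prob=0.032546
UDUDD: M=186.0859, payoff=0.0000, prob=0.031666
DUUDD: M=186.0859, payoff=0.0000, prob=0.031666
UUUDD: M=380.1469, payoff=70.1420, prob=0.030810
DDDUD: M=91.0000, payoff=0.0000, prob=0.032546
UDDUD: M=185.9000, payoff=0.0000, prob=0.031666
DUDUD: M=130.2601, payoff=0.0000, prob=0.031666
UUDUD: M=266.1028, payoff=70.1420, prob=0.030810
DDUUD: M=130.2601, payoff=0.0000, prob=0.031666
UDUUD: M=266.1028, payoff=70.1420, prob=0.030810
DUUUD: M=266.1028, payoff=70.1420, prob=0.030810
UUUUD: M=543.6101, payoff=0.0000, prob=0.029978
DDDDU: M=91.0000, payoff=0.0000, prob=0.032546
UDDDU: M=185.9000, payoff=0.0000, prob=0.031666
DUDDU: M=130.1300, payoff=0.0000, prob=0.031666
UUDDU: M=265.8370, payoff=70.1420, prob=0.030810
DDUDU: M=91.1821, payoff=0.0000, prob=0.031666
UDUDU: M=186.2720, payoff=70.1420, prob=0.030810
DUUDU: M=186.2720, payoff=70.1420, prob=0.030810
UUUDU: M=380.5271, payoff=264.3971, prob=0.029978
DDDUU: M=91.1821, payoff=0.0000, prob=0.031666
UDDUU: M=186.2720, payoff=70.1420, prob=0.030810
DUDUU: M=186.2720, payoff=70.1420, prob=0.030810
UUDUU: M=380.5271, payoff=264.3971, prob=0.029978
DDUUU: M=186.2720, payoff=70.1420, prob=0.030810
UDUUU: M=380.5271, payoff=264.3971, prob=0.029978
DUUUU: M=380.5271, payoff=264.3971, prob=0.029978
UUUUU: M=777.3624, payoff=0.0000, prob=0.029167
Price = Σ prob·payoff / R^5 = 53.314990 / 1.338226 = 39.8401

price = 39.8401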